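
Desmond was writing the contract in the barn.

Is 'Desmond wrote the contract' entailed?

'was writing' is progressive; for an accomplishment like 'write the contract', it doesn't entail completion.

no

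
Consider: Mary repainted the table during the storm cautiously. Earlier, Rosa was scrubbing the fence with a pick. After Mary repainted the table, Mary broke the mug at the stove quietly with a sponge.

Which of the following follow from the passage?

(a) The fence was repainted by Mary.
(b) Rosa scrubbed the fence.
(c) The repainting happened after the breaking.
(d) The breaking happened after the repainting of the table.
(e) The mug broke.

(a) Not entailed — Mary repainted the table, not the fence; the fence belongs to the scrubbing event.
(b) Entailed — 'scrub' is an activity; 'was scrubbing' entails that some scrubbing happened, so 'scrubbed' holds.
(c) Not entailed — the narrative places the repainting before the breaking, not after.
(d) Entailed — the narrative places the repainting before the breaking.
(e) Entailed — 'Mary broke the mug' is causative; it entails the inchoative 'the mug broke'.

(b), (d), (e)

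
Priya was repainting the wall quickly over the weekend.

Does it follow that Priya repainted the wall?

'was repainting' is progressive; for an accomplishment like 'repaint the wall', it doesn't entail completion.

no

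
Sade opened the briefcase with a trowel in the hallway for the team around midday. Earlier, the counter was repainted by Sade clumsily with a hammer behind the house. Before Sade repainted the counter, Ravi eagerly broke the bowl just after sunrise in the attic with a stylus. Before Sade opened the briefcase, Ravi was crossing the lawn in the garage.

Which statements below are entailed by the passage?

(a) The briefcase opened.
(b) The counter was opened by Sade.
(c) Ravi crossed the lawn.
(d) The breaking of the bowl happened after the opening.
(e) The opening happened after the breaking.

(a), (e)

(a) Entailed — 'Sade opened the briefcase' is causative; it entails the inchoative 'the briefcase opened'.
(b) Not entailed — Sade opened the briefcase, not the counter; the counter belongs to the repainting event.
(c) Not entailed — 'was crossing' is progressive on an accomplishment; it does not entail the completed 'crossed'.
(d) Not entailed — the narrative places the breaking before the opening, not after.
(e) Entailed — the narrative places the breaking before the opening.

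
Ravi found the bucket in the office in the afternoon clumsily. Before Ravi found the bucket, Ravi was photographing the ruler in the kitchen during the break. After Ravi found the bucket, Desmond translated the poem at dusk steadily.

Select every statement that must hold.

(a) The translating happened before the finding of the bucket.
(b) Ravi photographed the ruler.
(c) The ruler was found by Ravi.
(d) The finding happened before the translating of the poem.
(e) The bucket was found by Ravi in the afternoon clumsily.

(d), (e)

(a) Not entailed — the narrative places the finding before the translating, not after.
(b) Not entailed — 'was photographing' is progressive on an accomplishment; it does not entail the completed 'photographed'.
(c) Not entailed — Ravi found the bucket, not the ruler; the ruler belongs to the photographing event.
(d) Entailed — the narrative places the finding before the translating.
(e) Entailed — this follows by dropping conjuncts from the finding event's description.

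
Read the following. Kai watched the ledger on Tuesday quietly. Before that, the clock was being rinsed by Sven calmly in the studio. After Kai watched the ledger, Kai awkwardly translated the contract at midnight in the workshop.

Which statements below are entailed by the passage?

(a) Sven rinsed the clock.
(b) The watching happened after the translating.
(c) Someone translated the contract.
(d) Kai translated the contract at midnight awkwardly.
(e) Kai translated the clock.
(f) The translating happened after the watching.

(a) Entailed — 'rinse' is an activity; 'was rinsing' entails that some rinsing happened, so 'rinsed' holds.
(b) Not entailed — the narrative places the watching before the translating, not after.
(c) Entailed — every conjunct here is already in the original translating event.
(d) Entailed — the original entails any weakening of itself; this just drops 'in the workshop'.
(e) Not entailed — Kai translated the contract, not the clock; the clock belongs to the rinsing event.
(f) Entailed — the narrative places the watching before the translating.

(a), (c), (d), (f)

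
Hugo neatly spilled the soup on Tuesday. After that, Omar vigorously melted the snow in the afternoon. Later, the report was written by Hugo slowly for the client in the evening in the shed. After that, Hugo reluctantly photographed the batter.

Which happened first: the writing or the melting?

The connectives place the melting before the writing.

the melting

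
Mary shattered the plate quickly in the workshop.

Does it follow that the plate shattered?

yes

'Mary shattered the plate' is the causative; it entails the inchoative 'the plate shattered'.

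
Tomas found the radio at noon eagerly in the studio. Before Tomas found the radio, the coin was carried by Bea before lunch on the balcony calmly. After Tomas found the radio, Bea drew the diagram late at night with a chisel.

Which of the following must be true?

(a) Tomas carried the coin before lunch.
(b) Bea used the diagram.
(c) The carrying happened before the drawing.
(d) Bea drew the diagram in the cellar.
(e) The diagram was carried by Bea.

(a) Not entailed — the passage has Bea carrying the coin, not Tomas.
(b) Not entailed — the diagram is the patient, not an instrument — Bea used a chisel.
(c) Entailed — the narrative places the carrying before the drawing.
(d) Not entailed — 'in the cellar' adds information not in the original event.
(e) Not entailed — Bea carried the coin, not the diagram; the diagram belongs to the drawing event.

(c)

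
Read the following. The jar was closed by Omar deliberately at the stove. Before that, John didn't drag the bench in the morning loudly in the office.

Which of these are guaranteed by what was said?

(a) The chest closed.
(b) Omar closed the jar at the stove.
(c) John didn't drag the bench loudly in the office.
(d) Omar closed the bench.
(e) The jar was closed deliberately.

(a) Not entailed — the jar is what closed, not the chest.
(b) Entailed — the original entails any weakening of itself; this just drops 'deliberately'.
(c) Not entailed — dropping 'in the morning' under negation is not valid — the original leaves open that John dragged the bench some other way.
(d) Not entailed — Omar closed the jar, not the bench; the bench belongs to the dragging event.
(e) Entailed — dropping 'at the stove' and generalizing the agent leaves a sub-description the original still satisfies.

(b), (e)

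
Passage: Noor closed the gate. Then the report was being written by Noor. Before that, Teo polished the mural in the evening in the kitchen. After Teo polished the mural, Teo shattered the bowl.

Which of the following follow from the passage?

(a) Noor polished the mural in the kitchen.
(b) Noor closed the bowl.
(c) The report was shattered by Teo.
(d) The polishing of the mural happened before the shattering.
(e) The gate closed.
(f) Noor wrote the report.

(d), (e)

(a) Not entailed — the passage has Teo polishing the mural, not Noor.
(b) Not entailed — Noor closed the gate, not the bowl; the bowl belongs to the shattering event.
(c) Not entailed — Teo shattered the bowl, not the report; the report belongs to the writing event.
(d) Entailed — the narrative places the polishing before the shattering.
(e) Entailed — 'Noor closed the gate' is causative; it entails the inchoative 'the gate closed'.
(f) Not entailed — 'was writing' is progressive on an accomplishment; it does not entail the completed 'wrote'.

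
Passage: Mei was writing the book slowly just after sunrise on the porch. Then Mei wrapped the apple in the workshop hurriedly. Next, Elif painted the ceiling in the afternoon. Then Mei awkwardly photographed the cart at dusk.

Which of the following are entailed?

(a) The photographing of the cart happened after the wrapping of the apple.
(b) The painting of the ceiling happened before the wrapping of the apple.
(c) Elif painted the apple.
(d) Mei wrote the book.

(a)

(a) Entailed — the narrative places the wrapping before the photographing.
(b) Not entailed — the narrative places the wrapping before the painting, not after.
(c) Not entailed — Elif painted the ceiling, not the apple; the apple belongs to the wrapping event.
(d) Not entailed — 'was writing' is progressive on an accomplishment; it does not entail the completed 'wrote'.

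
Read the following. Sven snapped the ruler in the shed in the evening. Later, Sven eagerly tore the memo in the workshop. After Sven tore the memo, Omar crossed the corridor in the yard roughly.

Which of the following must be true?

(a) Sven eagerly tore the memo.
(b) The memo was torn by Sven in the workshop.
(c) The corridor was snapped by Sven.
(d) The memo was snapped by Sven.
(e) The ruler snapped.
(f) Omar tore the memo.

(a), (b), (e)

(a) Entailed — the original entails any weakening of itself; this just drops 'in the workshop'.
(b) Entailed — every conjunct here is already in the original tearing event.
(c) Not entailed — Sven snapped the ruler, not the corridor; the corridor belongs to the crossing event.
(d) Not entailed — Sven snapped the ruler, not the memo; the memo belongs to the tearing event.
(e) Entailed — 'Sven snapped the ruler' is causative; it entails the inchoative 'the ruler snapped'.
(f) Not entailed — the passage has Sven tearing the memo, not Omar.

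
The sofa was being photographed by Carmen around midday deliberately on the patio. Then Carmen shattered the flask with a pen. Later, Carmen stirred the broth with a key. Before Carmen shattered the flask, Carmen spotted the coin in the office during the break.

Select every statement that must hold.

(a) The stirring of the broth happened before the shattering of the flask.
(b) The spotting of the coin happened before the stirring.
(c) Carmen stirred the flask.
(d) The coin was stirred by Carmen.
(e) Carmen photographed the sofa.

(a) Not entailed — the narrative places the shattering before the stirring, not after.
(b) Entailed — the narrative places the spotting before the stirring.
(c) Not entailed — Carmen stirred the broth, not the flask; the flask belongs to the shattering event.
(d) Not entailed — Carmen stirred the broth, not the coin; the coin belongs to the spotting event.
(e) Not entailed — 'was photographing' is progressive on an accomplishment; it does not entail the completed 'photographed'.

(b)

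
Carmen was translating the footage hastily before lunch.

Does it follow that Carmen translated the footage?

'was translating' is progressive; for an accomplishment like 'translate the footage', it doesn't entail completion.

no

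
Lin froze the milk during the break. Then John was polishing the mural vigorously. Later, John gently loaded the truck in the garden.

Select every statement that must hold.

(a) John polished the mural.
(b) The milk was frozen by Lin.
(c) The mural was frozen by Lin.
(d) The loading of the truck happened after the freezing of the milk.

(a) Entailed — 'polish' is an activity; 'was polishing' entails that some polishing happened, so 'polished' holds.
(b) Entailed — dropping 'during the break' leaves a sub-description the original still satisfies.
(c) Not entailed — Lin froze the milk, not the mural; the mural belongs to the polishing event.
(d) Entailed — the narrative places the freezing before the loading.

(a), (b), (d)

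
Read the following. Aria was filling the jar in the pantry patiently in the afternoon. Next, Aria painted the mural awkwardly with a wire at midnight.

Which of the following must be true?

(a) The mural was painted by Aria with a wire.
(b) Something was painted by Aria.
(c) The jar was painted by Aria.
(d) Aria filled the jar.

(a), (b)

(a) Entailed — this follows by dropping conjuncts from the painting event's description.
(b) Entailed — the original entails any weakening of itself; this just drops 'awkwardly', 'at midnight', 'with a wire' and generalizes the patient.
(c) Not entailed — Aria painted the mural, not the jar; the jar belongs to the filling event.
(d) Not entailed — 'was filling' is progressive on an accomplishment; it does not entail the completed 'filled'.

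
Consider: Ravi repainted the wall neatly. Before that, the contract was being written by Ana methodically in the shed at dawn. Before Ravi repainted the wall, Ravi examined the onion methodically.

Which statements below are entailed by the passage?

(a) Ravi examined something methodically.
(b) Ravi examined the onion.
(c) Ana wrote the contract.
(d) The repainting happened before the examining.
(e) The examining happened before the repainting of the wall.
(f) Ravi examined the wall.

(a) Entailed — every conjunct here is already in the original examining event.
(b) Entailed — this follows by dropping conjuncts from the examining event's description.
(c) Not entailed — 'was writing' is progressive on an accomplishment; it does not entail the completed 'wrote'.
(d) Not entailed — the narrative places the examining before the repainting, not after.
(e) Entailed — the narrative places the examining before the repainting.
(f) Not entailed — Ravi examined the onion, not the wall; the wall belongs to the repainting event.

(a), (b), (e)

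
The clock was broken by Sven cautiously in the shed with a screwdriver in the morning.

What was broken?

'the clock' marks the patient of the breaking event.

the clock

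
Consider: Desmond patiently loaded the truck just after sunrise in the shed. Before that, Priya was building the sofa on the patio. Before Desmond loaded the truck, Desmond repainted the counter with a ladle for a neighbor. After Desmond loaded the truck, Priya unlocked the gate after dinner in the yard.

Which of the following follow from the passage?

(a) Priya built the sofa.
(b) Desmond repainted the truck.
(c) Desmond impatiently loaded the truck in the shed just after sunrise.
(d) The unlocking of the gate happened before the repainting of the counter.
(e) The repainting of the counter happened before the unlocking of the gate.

(e)

(a) Not entailed — 'was building' is progressive on an accomplishment; it does not entail the completed 'built'.
(b) Not entailed — Desmond repainted the counter, not the truck; the truck belongs to the loading event.
(c) Not entailed — 'impatiently' adds a manner not in (and inconsistent with) the original.
(d) Not entailed — the narrative places the repainting before the unlocking, not after.
(e) Entailed — the narrative places the repainting before the unlocking.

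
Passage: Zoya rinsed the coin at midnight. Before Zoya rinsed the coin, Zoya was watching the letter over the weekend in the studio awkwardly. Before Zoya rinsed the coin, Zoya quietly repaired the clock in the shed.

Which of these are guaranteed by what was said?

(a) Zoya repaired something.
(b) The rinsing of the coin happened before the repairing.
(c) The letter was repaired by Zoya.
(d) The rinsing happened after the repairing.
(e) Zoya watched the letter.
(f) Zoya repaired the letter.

(a) Entailed — every conjunct here is already in the original repairing event.
(b) Not entailed — the narrative places the repairing before the rinsing, not after.
(c) Not entailed — Zoya repaired the clock, not the letter; the letter belongs to the watching event.
(d) Entailed — the narrative places the repairing before the rinsing.
(e) Entailed — 'watch' is an activity; 'was watching' entails that some watching happened, so 'watched' holds.
(f) Not entailed — Zoya repaired the clock, not the letter; the letter belongs to the watching event.

(a), (d), (e)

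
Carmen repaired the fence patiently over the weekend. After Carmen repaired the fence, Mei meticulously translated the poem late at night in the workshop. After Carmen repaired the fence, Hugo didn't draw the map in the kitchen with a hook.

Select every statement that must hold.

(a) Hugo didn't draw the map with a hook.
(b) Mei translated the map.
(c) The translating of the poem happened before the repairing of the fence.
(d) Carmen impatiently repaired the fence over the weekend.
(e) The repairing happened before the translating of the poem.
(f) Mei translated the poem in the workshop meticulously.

(a) Not entailed — dropping 'in the kitchen' under negation is not valid — the original leaves open that Hugo drew the map some other way.
(b) Not entailed — Mei translated the poem, not the map; the map belongs to the drawing event.
(c) Not entailed — the narrative places the repairing before the translating, not after.
(d) Not entailed — 'impatiently' adds a manner not in (and inconsistent with) the original.
(e) Entailed — the narrative places the repairing before the translating.
(f) Entailed — dropping 'late at night' leaves a sub-description the original still satisfies.

(e), (f)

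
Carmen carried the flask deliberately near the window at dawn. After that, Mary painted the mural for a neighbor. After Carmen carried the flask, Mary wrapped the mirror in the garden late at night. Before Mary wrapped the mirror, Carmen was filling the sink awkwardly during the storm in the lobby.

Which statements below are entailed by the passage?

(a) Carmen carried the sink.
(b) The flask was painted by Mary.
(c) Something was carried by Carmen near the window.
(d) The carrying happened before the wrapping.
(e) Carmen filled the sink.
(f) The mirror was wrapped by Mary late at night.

(a) Not entailed — Carmen carried the flask, not the sink; the sink belongs to the filling event.
(b) Not entailed — Mary painted the mural, not the flask; the flask belongs to the carrying event.
(c) Entailed — every conjunct here is already in the original carrying event.
(d) Entailed — the narrative places the carrying before the wrapping.
(e) Not entailed — 'was filling' is progressive on an accomplishment; it does not entail the completed 'filled'.
(f) Entailed — the original entails any weakening of itself; this just drops 'in the garden'.

(c), (d), (f)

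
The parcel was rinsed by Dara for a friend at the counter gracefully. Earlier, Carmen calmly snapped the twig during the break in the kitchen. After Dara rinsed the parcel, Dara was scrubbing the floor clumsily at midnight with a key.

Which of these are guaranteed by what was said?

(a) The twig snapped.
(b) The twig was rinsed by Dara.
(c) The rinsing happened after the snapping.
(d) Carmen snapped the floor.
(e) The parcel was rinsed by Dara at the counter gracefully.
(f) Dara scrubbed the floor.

(a) Entailed — 'Carmen snapped the twig' is causative; it entails the inchoative 'the twig snapped'.
(b) Not entailed — Dara rinsed the parcel, not the twig; the twig belongs to the snapping event.
(c) Entailed — the narrative places the snapping before the rinsing.
(d) Not entailed — Carmen snapped the twig, not the floor; the floor belongs to the scrubbing event.
(e) Entailed — dropping 'for a friend' leaves a sub-description the original still satisfies.
(f) Entailed — 'scrub' is an activity; 'was scrubbing' entails that some scrubbing happened, so 'scrubbed' holds.

(a), (c), (e), (f)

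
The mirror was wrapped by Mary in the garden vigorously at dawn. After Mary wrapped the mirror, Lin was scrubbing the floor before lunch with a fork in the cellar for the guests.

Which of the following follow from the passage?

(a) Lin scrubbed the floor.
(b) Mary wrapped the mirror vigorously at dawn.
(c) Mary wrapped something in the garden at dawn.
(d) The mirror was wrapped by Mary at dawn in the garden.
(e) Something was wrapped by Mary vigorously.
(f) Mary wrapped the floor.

(a) Entailed — 'scrub' is an activity; 'was scrubbing' entails that some scrubbing happened, so 'scrubbed' holds.
(b) Entailed — every conjunct here is already in the original wrapping event.
(c) Entailed — every conjunct here is already in the original wrapping event.
(d) Entailed — dropping 'vigorously' leaves a sub-description the original still satisfies.
(e) Entailed — every conjunct here is already in the original wrapping event.
(f) Not entailed — Mary wrapped the mirror, not the floor; the floor belongs to the scrubbing event.

(a), (b), (c), (d), (e)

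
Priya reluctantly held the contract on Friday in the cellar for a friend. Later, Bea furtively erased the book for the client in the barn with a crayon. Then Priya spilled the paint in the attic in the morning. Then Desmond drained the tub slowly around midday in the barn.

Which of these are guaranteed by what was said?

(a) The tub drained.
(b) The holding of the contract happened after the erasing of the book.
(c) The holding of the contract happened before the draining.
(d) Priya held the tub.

(a), (c)

(a) Entailed — 'Desmond drained the tub' is causative; it entails the inchoative 'the tub drained'.
(b) Not entailed — the narrative places the holding before the erasing, not after.
(c) Entailed — the narrative places the holding before the draining.
(d) Not entailed — Priya held the contract, not the tub; the tub belongs to the draining event.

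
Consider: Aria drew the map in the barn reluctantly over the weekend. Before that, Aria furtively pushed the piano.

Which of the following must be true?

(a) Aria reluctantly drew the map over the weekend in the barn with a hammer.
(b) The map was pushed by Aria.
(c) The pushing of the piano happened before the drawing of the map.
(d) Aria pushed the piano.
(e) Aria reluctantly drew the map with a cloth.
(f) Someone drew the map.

(c), (d), (f)

(a) Not entailed — 'with a hammer' adds information not in the original event.
(b) Not entailed — Aria pushed the piano, not the map; the map belongs to the drawing event.
(c) Entailed — the narrative places the pushing before the drawing.
(d) Entailed — this follows by dropping conjuncts from the pushing event's description.
(e) Not entailed — 'with a cloth' adds information not in the original event.
(f) Entailed — this follows by dropping conjuncts from the drawing event's description.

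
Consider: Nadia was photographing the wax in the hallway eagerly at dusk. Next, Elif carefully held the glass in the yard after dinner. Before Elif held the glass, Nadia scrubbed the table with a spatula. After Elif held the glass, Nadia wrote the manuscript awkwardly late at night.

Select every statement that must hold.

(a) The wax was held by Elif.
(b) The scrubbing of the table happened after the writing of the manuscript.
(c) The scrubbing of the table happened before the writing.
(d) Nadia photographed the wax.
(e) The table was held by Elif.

(c)

(a) Not entailed — Elif held the glass, not the wax; the wax belongs to the photographing event.
(b) Not entailed — the narrative places the scrubbing before the writing, not after.
(c) Entailed — the narrative places the scrubbing before the writing.
(d) Not entailed — 'was photographing' is progressive on an accomplishment; it does not entail the completed 'photographed'.
(e) Not entailed — Elif held the glass, not the table; the table belongs to the scrubbing event.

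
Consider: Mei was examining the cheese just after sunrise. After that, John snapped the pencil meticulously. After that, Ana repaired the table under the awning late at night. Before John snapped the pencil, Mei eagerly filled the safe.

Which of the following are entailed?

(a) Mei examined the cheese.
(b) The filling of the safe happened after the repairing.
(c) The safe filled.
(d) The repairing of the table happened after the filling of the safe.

(a), (c), (d)

(a) Entailed — 'examine' is an activity; 'was examining' entails that some examining happened, so 'examined' holds.
(b) Not entailed — the narrative places the filling before the repairing, not after.
(c) Entailed — 'Mei filled the safe' is causative; it entails the inchoative 'the safe filled'.
(d) Entailed — the narrative places the filling before the repairing.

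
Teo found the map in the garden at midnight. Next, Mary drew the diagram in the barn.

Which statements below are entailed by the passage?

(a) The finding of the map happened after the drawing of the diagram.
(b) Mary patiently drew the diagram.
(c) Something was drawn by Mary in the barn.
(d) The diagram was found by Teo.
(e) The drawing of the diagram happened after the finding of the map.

(c), (e)

(a) Not entailed — the narrative places the finding before the drawing, not after.
(b) Not entailed — 'patiently' adds information not in the original event.
(c) Entailed — this follows by dropping conjuncts from the drawing event's description.
(d) Not entailed — Teo found the map, not the diagram; the diagram belongs to the drawing event.
(e) Entailed — the narrative places the finding before the drawing.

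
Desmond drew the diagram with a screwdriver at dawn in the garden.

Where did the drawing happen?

'in the garden' marks the location of the drawing event.

in the garden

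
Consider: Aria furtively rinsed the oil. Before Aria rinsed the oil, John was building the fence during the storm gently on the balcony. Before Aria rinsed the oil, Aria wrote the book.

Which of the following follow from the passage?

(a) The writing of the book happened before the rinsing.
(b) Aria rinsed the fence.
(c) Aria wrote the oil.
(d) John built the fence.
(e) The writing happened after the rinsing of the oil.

(a) Entailed — the narrative places the writing before the rinsing.
(b) Not entailed — Aria rinsed the oil, not the fence; the fence belongs to the building event.
(c) Not entailed — Aria wrote the book, not the oil; the oil belongs to the rinsing event.
(d) Not entailed — 'was building' is progressive on an accomplishment; it does not entail the completed 'built'.
(e) Not entailed — the narrative places the writing before the rinsing, not after.

(a)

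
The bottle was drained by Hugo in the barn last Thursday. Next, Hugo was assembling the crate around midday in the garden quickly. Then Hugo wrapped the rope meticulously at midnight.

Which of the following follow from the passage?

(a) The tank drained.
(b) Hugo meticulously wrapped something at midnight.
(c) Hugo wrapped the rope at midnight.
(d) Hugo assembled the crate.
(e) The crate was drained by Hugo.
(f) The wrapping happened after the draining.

(b), (c), (f)

(a) Not entailed — the bottle is what drained, not the tank.
(b) Entailed — generalizing the patient leaves a sub-description the original still satisfies.
(c) Entailed — every conjunct here is already in the original wrapping event.
(d) Not entailed — 'was assembling' is progressive on an accomplishment; it does not entail the completed 'assembled'.
(e) Not entailed — Hugo drained the bottle, not the crate; the crate belongs to the assembling event.
(f) Entailed — the narrative places the draining before the wrapping.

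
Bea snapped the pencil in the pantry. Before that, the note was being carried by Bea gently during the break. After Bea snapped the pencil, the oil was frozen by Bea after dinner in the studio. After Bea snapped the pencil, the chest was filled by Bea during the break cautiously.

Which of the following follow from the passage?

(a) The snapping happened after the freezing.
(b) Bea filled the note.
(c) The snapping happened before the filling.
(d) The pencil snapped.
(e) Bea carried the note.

(c), (d), (e)

(a) Not entailed — the narrative places the snapping before the freezing, not after.
(b) Not entailed — Bea filled the chest, not the note; the note belongs to the carrying event.
(c) Entailed — the narrative places the snapping before the filling.
(d) Entailed — 'Bea snapped the pencil' is causative; it entails the inchoative 'the pencil snapped'.
(e) Entailed — 'carry' is an activity; 'was carrying' entails that some carrying happened, so 'carried' holds.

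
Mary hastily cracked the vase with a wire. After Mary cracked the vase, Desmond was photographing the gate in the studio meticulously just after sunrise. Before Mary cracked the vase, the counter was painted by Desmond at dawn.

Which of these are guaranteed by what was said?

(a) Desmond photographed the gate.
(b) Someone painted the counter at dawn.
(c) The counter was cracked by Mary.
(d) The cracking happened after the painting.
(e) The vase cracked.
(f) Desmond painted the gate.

(a) Not entailed — 'was photographing' is progressive on an accomplishment; it does not entail the completed 'photographed'.
(b) Entailed — generalizing the agent leaves a sub-description the original still satisfies.
(c) Not entailed — Mary cracked the vase, not the counter; the counter belongs to the painting event.
(d) Entailed — the narrative places the painting before the cracking.
(e) Entailed — 'Mary cracked the vase' is causative; it entails the inchoative 'the vase cracked'.
(f) Not entailed — Desmond painted the counter, not the gate; the gate belongs to the photographing event.

(b), (d), (e)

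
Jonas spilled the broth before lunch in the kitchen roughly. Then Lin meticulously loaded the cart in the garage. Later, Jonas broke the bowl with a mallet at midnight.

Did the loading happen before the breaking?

yes

The narrative orders the loading before the breaking.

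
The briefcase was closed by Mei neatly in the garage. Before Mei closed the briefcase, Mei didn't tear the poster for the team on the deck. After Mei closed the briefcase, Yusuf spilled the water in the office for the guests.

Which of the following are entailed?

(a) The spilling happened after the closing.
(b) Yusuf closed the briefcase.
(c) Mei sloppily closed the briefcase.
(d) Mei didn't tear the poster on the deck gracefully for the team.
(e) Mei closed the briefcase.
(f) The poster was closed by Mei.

(a), (d), (e)

(a) Entailed — the narrative places the closing before the spilling.
(b) Not entailed — the passage has Mei closing the briefcase, not Yusuf.
(c) Not entailed — 'sloppily' adds a manner not in (and inconsistent with) the original.
(d) Entailed — under negation, adding a further restriction is entailed: if no such tearing event occurred, none occurred gracefully either.
(e) Entailed — every conjunct here is already in the original closing event.
(f) Not entailed — Mei closed the briefcase, not the poster; the poster belongs to the tearing event.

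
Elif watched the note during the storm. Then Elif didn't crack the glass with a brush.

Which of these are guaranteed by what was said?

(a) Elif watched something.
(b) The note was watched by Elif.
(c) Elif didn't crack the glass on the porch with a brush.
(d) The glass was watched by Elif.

(a) Entailed — the original entails any weakening of itself; this just drops 'during the storm' and generalizes the patient.
(b) Entailed — the original entails any weakening of itself; this just drops 'during the storm'.
(c) Entailed — under negation, adding a further restriction is entailed: if no such cracking event occurred, none occurred on the porch either.
(d) Not entailed — Elif watched the note, not the glass; the glass belongs to the cracking event.

(a), (b), (c)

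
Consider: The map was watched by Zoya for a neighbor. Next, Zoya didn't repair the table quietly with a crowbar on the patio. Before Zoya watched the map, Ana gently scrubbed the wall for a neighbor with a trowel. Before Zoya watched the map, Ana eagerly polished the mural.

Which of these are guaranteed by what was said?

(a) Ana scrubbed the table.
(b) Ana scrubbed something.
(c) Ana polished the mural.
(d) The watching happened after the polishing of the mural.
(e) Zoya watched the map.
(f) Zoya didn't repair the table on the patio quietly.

(b), (c), (d), (e)

(a) Not entailed — Ana scrubbed the wall, not the table; the table belongs to the repairing event.
(b) Entailed — the original entails any weakening of itself; this just drops 'with a trowel', 'gently', 'for a neighbor' and generalizes the patient.
(c) Entailed — this follows by dropping conjuncts from the polishing event's description.
(d) Entailed — the narrative places the polishing before the watching.
(e) Entailed — dropping 'for a neighbor' leaves a sub-description the original still satisfies.
(f) Not entailed — dropping 'with a crowbar' under negation is not valid — the original leaves open that Zoya repaired the table some other way.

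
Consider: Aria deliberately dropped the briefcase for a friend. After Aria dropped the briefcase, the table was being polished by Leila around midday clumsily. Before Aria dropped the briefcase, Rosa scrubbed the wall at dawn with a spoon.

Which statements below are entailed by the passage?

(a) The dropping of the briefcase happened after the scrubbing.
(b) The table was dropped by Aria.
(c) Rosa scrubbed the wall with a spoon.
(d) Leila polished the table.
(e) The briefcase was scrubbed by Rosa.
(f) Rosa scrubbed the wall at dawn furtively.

(a) Entailed — the narrative places the scrubbing before the dropping.
(b) Not entailed — Aria dropped the briefcase, not the table; the table belongs to the polishing event.
(c) Entailed — every conjunct here is already in the original scrubbing event.
(d) Entailed — 'polish' is an activity; 'was polishing' entails that some polishing happened, so 'polished' holds.
(e) Not entailed — Rosa scrubbed the wall, not the briefcase; the briefcase belongs to the dropping event.
(f) Not entailed — 'furtively' adds information not in the original event.

(a), (c), (d)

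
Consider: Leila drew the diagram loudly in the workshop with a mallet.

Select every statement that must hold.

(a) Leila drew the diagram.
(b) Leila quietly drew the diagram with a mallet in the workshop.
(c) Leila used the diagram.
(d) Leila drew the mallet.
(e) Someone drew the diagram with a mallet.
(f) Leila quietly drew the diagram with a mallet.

(a), (e)

(a) Entailed — dropping 'loudly', 'in the workshop', 'with a mallet' leaves a sub-description the original still satisfies.
(b) Not entailed — 'quietly' adds a manner not in (and inconsistent with) the original.
(c) Not entailed — the diagram is the patient, not an instrument — Leila used a mallet.
(d) Not entailed — the mallet is the instrument, not what was drawn.
(e) Entailed — every conjunct here is already in the original drawing event.
(f) Not entailed — 'quietly' adds a manner not in (and inconsistent with) the original.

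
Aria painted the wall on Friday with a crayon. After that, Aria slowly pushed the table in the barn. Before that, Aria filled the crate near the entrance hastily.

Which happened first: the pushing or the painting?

The connectives place the painting before the pushing.

the painting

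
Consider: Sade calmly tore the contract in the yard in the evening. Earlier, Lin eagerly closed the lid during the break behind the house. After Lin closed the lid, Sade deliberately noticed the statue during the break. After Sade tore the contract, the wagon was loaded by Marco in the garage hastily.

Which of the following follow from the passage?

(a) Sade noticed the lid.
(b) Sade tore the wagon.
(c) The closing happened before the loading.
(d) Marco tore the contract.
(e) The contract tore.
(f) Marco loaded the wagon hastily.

(a) Not entailed — Sade noticed the statue, not the lid; the lid belongs to the closing event.
(b) Not entailed — Sade tore the contract, not the wagon; the wagon belongs to the loading event.
(c) Entailed — the narrative places the closing before the loading.
(d) Not entailed — the passage has Sade tearing the contract, not Marco.
(e) Entailed — 'Sade tore the contract' is causative; it entails the inchoative 'the contract tore'.
(f) Entailed — every conjunct here is already in the original loading event.

(c), (e), (f)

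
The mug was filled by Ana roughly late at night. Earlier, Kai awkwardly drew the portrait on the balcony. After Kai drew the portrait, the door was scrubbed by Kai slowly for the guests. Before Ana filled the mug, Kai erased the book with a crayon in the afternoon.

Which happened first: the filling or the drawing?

the drawing

The connectives place the drawing before the filling.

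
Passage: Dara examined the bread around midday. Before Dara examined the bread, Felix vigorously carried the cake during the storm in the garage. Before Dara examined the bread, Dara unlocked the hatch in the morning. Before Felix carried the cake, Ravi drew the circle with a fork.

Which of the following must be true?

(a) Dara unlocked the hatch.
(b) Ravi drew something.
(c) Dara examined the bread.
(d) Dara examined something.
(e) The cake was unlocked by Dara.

(a) Entailed — every conjunct here is already in the original unlocking event.
(b) Entailed — dropping 'with a fork' and generalizing the patient leaves a sub-description the original still satisfies.
(c) Entailed — every conjunct here is already in the original examining event.
(d) Entailed — this follows by dropping conjuncts from the examining event's description.
(e) Not entailed — Dara unlocked the hatch, not the cake; the cake belongs to the carrying event.

(a), (b), (c), (d)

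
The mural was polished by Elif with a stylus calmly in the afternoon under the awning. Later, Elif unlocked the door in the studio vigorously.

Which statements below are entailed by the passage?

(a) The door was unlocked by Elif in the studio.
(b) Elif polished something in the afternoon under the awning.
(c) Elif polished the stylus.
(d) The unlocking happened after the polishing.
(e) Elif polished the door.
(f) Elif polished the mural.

(a) Entailed — every conjunct here is already in the original unlocking event.
(b) Entailed — every conjunct here is already in the original polishing event.
(c) Not entailed — the stylus is the instrument, not what was polished.
(d) Entailed — the narrative places the polishing before the unlocking.
(e) Not entailed — Elif polished the mural, not the door; the door belongs to the unlocking event.
(f) Entailed — dropping 'in the afternoon', 'calmly', 'with a stylus', 'under the awning' leaves a sub-description the original still satisfies.

(a), (b), (d), (f)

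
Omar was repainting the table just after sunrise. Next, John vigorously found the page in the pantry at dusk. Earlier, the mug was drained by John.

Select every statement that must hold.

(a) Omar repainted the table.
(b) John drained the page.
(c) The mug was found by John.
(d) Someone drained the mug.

(d)

(a) Not entailed — 'was repainting' is progressive on an accomplishment; it does not entail the completed 'repainted'.
(b) Not entailed — John drained the mug, not the page; the page belongs to the finding event.
(c) Not entailed — John found the page, not the mug; the mug belongs to the draining event.
(d) Entailed — every conjunct here is already in the original draining event.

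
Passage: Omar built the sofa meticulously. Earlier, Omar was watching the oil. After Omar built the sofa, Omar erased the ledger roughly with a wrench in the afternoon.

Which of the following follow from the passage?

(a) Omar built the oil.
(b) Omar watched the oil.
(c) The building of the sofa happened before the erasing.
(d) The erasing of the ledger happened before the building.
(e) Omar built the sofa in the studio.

(b), (c)

(a) Not entailed — Omar built the sofa, not the oil; the oil belongs to the watching event.
(b) Entailed — 'watch' is an activity; 'was watching' entails that some watching happened, so 'watched' holds.
(c) Entailed — the narrative places the building before the erasing.
(d) Not entailed — the narrative places the building before the erasing, not after.
(e) Not entailed — 'in the studio' adds information not in the original event.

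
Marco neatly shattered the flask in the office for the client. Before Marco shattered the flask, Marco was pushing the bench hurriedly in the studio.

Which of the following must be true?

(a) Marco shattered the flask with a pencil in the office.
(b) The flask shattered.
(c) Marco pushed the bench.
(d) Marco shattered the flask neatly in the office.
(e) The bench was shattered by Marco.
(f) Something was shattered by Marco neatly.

(b), (c), (d), (f)

(a) Not entailed — 'with a pencil' adds information not in the original event.
(b) Entailed — 'Marco shattered the flask' is causative; it entails the inchoative 'the flask shattered'.
(c) Entailed — 'push' is an activity; 'was pushing' entails that some pushing happened, so 'pushed' holds.
(d) Entailed — dropping 'for the client' leaves a sub-description the original still satisfies.
(e) Not entailed — Marco shattered the flask, not the bench; the bench belongs to the pushing event.
(f) Entailed — every conjunct here is already in the original shattering event.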